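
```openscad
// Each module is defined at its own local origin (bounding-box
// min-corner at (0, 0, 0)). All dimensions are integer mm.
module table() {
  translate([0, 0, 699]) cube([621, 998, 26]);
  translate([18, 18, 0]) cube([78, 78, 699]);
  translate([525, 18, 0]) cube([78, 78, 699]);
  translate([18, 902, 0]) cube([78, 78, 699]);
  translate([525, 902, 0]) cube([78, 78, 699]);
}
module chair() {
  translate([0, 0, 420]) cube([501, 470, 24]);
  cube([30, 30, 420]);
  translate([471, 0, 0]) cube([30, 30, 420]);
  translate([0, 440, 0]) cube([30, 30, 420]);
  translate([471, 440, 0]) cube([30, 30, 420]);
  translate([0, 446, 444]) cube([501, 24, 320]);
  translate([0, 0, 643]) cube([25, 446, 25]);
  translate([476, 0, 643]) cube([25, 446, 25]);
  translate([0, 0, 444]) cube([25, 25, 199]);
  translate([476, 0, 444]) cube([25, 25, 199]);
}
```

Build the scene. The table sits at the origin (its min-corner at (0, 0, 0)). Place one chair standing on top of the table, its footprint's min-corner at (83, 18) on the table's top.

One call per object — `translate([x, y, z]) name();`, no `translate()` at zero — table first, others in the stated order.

table();
translate([83, 18, 725]) chair();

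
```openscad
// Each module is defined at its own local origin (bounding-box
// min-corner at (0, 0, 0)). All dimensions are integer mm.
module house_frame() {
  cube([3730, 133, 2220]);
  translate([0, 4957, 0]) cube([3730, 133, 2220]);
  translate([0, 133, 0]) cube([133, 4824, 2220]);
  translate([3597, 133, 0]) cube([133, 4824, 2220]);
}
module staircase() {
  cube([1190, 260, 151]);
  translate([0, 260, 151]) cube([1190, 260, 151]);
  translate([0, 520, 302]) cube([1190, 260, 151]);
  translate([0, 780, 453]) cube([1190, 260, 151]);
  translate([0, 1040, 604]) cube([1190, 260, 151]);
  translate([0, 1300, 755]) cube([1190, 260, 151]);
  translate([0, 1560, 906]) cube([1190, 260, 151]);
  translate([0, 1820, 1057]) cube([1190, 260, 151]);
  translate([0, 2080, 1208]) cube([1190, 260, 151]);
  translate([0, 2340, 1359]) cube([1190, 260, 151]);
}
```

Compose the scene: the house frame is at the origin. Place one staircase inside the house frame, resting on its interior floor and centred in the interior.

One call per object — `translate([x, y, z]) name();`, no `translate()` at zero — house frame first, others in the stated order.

house_frame();
translate([1270, 1245, 0]) staircase();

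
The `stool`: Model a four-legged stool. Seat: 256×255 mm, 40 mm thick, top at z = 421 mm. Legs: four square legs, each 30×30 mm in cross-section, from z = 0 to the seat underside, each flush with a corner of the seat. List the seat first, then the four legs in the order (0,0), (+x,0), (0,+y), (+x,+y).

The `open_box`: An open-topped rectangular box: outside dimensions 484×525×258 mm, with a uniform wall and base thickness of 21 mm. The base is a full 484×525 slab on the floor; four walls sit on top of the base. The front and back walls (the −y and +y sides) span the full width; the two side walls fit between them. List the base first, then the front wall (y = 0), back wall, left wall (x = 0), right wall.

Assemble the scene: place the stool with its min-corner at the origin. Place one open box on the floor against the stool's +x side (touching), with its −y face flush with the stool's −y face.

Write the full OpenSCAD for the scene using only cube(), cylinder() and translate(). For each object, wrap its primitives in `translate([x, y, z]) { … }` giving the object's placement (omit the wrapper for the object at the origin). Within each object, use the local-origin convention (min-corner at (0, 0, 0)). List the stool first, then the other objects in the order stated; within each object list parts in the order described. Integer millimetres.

translate([0, 0, 381]) cube([256, 255, 40]);
cube([30, 30, 381]);
translate([226, 0, 0]) cube([30, 30, 381]);
translate([0, 225, 0]) cube([30, 30, 381]);
translate([226, 225, 0]) cube([30, 30, 381]);
translate([256, 0, 0]) {
  cube([484, 525, 21]);
  translate([0, 0, 21]) cube([484, 21, 237]);
  translate([0, 504, 21]) cube([484, 21, 237]);
  translate([0, 21, 21]) cube([21, 483, 237]);
  translate([463, 21, 21]) cube([21, 483, 237]);
}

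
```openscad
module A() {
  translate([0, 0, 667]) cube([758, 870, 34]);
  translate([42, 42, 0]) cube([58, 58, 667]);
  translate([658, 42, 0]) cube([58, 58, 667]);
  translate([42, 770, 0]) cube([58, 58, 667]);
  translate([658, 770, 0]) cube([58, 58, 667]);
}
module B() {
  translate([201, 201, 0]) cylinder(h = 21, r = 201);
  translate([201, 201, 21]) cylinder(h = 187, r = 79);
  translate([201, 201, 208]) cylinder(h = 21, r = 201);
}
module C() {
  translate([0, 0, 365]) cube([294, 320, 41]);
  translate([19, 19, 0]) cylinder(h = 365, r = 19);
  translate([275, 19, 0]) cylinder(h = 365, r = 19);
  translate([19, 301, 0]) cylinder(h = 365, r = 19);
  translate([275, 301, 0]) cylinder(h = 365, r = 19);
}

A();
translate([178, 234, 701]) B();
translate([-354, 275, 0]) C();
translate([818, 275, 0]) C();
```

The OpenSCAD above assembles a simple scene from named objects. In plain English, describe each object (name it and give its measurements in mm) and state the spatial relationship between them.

A is a rectangular dining table. The top is 758×870×34 mm with its upper surface at z = 701 mm. It stands on four 58×58 mm square legs, each inset 42 mm from the nearest pair of top edges, running from the floor to the underside of the top.

B is a spool: two coaxial disc flanges of radius 201 mm and thickness 21 mm, joined by a core cylinder of radius 79 mm and height 187 mm. The lower flange rests on z = 0 and the three cylinders share a vertical axis.

C is a simple wooden stool: a rectangular seat 294 mm (x) by 320 mm (y), 41 mm thick, top face at z = 406 mm, on four round legs, each 38 mm in diameter. The legs rest on z = 0, each leg's axis is inset half a diameter from the nearest pair of seat edges (so the leg's bounding box is flush with the corner).

The spool is on top of the table, centred. Two stools sit around the table at the −x, +x sides.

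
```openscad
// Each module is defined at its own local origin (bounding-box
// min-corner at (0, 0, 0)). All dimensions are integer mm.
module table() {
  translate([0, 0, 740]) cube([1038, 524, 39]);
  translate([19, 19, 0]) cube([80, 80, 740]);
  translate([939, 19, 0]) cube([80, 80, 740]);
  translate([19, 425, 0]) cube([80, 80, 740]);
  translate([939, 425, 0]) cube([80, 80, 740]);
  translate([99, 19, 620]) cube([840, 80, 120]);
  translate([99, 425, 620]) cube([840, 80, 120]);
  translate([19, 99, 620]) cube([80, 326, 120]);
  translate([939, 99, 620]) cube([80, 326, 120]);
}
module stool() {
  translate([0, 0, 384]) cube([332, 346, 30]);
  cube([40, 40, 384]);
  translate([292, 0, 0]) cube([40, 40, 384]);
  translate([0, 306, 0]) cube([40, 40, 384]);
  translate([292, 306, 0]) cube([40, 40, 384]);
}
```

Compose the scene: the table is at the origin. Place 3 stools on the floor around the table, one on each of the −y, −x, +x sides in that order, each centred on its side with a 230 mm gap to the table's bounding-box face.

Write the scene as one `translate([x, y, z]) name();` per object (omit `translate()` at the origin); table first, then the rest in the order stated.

table();
translate([353, -576, 0]) stool();
translate([-562, 89, 0]) stool();
translate([1268, 89, 0]) stool();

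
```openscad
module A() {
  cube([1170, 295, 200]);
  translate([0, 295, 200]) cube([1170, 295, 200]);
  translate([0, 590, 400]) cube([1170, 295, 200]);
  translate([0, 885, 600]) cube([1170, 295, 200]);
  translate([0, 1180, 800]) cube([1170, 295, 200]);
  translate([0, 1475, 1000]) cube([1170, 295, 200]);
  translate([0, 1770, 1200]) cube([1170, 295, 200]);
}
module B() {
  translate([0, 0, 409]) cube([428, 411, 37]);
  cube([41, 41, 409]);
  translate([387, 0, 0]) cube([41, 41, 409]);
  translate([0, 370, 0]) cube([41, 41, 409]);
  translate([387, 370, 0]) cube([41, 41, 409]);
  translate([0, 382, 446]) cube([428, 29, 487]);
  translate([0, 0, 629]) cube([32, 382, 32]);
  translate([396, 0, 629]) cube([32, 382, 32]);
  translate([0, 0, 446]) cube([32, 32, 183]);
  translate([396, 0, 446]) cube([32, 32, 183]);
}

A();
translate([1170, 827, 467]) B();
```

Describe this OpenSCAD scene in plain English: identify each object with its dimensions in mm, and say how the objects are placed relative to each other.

A is a run of 7 identical solid stair steps. Each tread is 1170×295 mm and each step block is 200 mm high. Step 1 rests on the floor; step k is offset from step 1 by (k−1)×295 mm in y and (k−1)×200 mm in z.

B is a chair. The seat is a 428×411×37 mm slab with its top at z = 446 mm, on four 41×41 mm corner legs (flush with the seat edges, standing on z = 0). A flat backrest 29 mm thick, 487 mm tall, spans the full seat width and rises from the seat top along its +y edge, rear face flush with the rear of the seat. Two armrests of 32×32 mm section run along each side from the seat's front edge to the front of the backrest, top faces 215 mm above the seat top and outer faces flush with the seat's x-edges; a 32×32 mm post under the front of each armrest stands on the seat at the front corner.

The chair is beside the staircase with their tops flush at z = 1400.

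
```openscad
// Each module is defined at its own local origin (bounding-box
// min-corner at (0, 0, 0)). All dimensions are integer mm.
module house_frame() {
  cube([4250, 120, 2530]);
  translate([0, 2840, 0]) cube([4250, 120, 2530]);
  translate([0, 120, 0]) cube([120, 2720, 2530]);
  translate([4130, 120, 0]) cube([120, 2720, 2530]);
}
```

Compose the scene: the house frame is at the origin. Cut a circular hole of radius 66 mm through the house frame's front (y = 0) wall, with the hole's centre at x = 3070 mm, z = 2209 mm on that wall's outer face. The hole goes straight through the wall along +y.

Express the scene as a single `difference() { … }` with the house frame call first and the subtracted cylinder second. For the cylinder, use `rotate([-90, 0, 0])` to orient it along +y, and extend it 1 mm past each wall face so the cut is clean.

difference() {
  house_frame();
  translate([3070, -1, 2209]) rotate([-90, 0, 0]) cylinder(h = 122, r = 66);
}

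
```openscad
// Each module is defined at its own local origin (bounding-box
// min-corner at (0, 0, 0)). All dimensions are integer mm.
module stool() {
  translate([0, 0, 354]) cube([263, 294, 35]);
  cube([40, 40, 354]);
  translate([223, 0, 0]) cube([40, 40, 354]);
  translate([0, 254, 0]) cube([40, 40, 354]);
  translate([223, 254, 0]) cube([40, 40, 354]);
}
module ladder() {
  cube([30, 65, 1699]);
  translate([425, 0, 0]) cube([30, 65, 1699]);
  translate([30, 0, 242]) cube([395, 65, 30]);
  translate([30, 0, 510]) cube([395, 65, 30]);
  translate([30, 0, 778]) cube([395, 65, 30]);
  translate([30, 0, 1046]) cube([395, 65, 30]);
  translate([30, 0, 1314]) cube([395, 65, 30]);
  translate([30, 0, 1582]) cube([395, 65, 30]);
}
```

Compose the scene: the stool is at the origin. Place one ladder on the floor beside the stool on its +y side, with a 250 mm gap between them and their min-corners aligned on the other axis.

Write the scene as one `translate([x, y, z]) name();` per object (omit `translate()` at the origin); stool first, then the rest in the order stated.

stool();
translate([0, 544, 0]) ladder();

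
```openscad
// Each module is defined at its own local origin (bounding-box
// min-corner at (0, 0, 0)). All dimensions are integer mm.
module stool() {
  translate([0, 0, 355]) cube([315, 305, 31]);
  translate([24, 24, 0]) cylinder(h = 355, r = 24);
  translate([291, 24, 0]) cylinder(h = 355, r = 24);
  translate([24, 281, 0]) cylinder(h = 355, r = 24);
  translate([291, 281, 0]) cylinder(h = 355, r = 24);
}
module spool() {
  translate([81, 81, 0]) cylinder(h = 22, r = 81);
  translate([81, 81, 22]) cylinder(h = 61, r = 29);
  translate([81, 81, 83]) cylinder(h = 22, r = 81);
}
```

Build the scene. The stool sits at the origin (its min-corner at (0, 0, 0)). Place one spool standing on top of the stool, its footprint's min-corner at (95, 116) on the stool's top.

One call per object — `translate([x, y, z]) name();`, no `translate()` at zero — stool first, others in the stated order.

stool();
translate([95, 116, 386]) spool();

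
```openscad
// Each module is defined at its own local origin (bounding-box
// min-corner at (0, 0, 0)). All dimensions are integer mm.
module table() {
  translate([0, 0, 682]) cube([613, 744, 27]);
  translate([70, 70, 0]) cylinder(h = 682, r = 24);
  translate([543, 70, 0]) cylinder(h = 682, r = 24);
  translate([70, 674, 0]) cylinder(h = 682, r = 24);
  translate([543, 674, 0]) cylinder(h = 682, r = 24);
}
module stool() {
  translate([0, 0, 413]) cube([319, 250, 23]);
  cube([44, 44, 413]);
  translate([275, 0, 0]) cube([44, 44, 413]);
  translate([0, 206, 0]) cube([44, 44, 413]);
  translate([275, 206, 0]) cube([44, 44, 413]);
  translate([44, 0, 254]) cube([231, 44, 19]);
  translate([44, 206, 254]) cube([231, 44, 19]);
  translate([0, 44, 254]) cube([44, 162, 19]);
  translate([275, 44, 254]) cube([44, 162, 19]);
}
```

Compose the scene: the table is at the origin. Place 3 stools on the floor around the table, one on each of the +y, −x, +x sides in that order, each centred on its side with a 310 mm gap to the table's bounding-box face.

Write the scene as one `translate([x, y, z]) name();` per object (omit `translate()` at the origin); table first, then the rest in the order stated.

table();
translate([147, 1054, 0]) stool();
translate([-629, 247, 0]) stool();
translate([923, 247, 0]) stool();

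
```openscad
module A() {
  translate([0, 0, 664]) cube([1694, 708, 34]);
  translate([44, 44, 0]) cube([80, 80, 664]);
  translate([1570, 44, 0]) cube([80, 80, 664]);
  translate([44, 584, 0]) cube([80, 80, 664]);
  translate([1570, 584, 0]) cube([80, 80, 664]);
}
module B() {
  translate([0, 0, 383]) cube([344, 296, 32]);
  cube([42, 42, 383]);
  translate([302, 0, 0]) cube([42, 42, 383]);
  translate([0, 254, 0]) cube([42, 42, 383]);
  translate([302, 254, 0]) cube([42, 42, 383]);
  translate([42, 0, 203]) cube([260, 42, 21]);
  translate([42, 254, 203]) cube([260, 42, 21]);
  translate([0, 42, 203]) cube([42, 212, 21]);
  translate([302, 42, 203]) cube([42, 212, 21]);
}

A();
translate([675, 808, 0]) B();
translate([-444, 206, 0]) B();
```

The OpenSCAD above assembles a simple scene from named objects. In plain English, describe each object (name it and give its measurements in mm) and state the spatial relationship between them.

A is a rectangular dining table. The top is 1694×708×34 mm with its upper surface at z = 698 mm. It stands on four 80×80 mm square legs, each inset 44 mm from the nearest pair of top edges, running from the floor to the underside of the top.

B is a four-legged stool. The seat is a 344×296×32 mm slab whose top surface is at z = 415 mm; four square legs, each 42×42 mm in cross-section, run from the floor (z = 0) to the underside of the seat, each flush with a corner of the seat. Four stretchers, 42 mm wide and 21 mm tall, connect adjacent legs with their undersides at z = 203 mm, each running between the inner faces of the legs it joins and aligned with the legs' outer faces on the other axis.

Two stools sit around the table at the +y, −x sides.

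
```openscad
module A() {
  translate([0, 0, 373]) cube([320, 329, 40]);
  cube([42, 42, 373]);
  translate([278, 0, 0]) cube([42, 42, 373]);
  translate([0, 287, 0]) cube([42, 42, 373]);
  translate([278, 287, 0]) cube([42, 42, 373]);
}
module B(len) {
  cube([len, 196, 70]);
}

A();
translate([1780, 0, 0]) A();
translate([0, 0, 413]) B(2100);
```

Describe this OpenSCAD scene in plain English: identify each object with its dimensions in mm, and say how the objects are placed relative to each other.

A is a four-legged stool. The seat is a 320×329×40 mm slab whose top surface is at z = 413 mm; four square legs, each 42×42 mm in cross-section, run from the floor (z = 0) to the underside of the seat, each flush with a corner of the seat.

B is a rectangular beam 2100 mm long (x), 196 mm deep (y), 70 mm thick (z).

The beam spans the tops of two stools placed 1460 mm apart, resting at z = 413 mm.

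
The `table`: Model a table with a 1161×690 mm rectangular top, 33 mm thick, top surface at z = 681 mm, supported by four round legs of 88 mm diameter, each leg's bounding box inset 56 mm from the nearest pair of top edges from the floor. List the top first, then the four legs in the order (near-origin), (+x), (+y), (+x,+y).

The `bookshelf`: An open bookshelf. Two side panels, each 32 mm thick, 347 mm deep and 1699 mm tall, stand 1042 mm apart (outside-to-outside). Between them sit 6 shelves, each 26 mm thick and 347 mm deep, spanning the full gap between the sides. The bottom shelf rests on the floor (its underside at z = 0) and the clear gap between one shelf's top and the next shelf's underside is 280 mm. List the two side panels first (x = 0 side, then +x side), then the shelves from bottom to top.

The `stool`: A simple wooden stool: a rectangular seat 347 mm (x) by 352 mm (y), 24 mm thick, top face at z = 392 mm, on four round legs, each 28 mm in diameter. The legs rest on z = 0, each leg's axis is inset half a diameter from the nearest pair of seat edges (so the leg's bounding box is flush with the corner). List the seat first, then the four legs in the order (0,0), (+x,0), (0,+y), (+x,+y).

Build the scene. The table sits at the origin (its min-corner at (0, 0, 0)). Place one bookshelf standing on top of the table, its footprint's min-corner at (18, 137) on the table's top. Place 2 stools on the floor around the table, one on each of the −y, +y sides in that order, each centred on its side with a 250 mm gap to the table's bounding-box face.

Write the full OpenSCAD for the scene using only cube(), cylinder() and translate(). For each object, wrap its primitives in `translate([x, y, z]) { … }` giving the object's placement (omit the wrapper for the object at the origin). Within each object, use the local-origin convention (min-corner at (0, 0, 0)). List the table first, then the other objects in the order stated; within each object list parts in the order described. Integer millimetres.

translate([0, 0, 648]) cube([1161, 690, 33]);
translate([100, 100, 0]) cylinder(h = 648, r = 44);
translate([1061, 100, 0]) cylinder(h = 648, r = 44);
translate([100, 590, 0]) cylinder(h = 648, r = 44);
translate([1061, 590, 0]) cylinder(h = 648, r = 44);
translate([18, 137, 681]) {
  cube([32, 347, 1699]);
  translate([1010, 0, 0]) cube([32, 347, 1699]);
  translate([32, 0, 0]) cube([978, 347, 26]);
  translate([32, 0, 306]) cube([978, 347, 26]);
  translate([32, 0, 612]) cube([978, 347, 26]);
  translate([32, 0, 918]) cube([978, 347, 26]);
  translate([32, 0, 1224]) cube([978, 347, 26]);
  translate([32, 0, 1530]) cube([978, 347, 26]);
}
translate([407, -602, 0]) {
  translate([0, 0, 368]) cube([347, 352, 24]);
  translate([14, 14, 0]) cylinder(h = 368, r = 14);
  translate([333, 14, 0]) cylinder(h = 368, r = 14);
  translate([14, 338, 0]) cylinder(h = 368, r = 14);
  translate([333, 338, 0]) cylinder(h = 368, r = 14);
}
translate([407, 940, 0]) {
  translate([0, 0, 368]) cube([347, 352, 24]);
  translate([14, 14, 0]) cylinder(h = 368, r = 14);
  translate([333, 14, 0]) cylinder(h = 368, r = 14);
  translate([14, 338, 0]) cylinder(h = 368, r = 14);
  translate([333, 338, 0]) cylinder(h = 368, r = 14);
}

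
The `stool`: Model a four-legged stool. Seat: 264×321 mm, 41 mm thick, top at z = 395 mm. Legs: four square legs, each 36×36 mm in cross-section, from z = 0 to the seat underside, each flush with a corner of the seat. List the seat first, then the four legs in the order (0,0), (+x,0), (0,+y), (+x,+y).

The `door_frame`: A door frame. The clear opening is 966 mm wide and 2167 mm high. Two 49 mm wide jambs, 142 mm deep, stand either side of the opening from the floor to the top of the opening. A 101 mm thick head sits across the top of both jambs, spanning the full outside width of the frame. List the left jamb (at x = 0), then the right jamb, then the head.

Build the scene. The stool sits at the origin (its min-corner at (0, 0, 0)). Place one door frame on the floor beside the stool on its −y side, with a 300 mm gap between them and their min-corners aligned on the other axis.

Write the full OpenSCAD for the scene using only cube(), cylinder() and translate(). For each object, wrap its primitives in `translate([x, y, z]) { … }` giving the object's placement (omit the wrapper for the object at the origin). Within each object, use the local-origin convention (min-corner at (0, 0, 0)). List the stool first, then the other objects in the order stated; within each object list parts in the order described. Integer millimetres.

translate([0, 0, 354]) cube([264, 321, 41]);
cube([36, 36, 354]);
translate([228, 0, 0]) cube([36, 36, 354]);
translate([0, 285, 0]) cube([36, 36, 354]);
translate([228, 285, 0]) cube([36, 36, 354]);
translate([0, -442, 0]) {
  cube([49, 142, 2167]);
  translate([1015, 0, 0]) cube([49, 142, 2167]);
  translate([0, 0, 2167]) cube([1064, 142, 101]);
}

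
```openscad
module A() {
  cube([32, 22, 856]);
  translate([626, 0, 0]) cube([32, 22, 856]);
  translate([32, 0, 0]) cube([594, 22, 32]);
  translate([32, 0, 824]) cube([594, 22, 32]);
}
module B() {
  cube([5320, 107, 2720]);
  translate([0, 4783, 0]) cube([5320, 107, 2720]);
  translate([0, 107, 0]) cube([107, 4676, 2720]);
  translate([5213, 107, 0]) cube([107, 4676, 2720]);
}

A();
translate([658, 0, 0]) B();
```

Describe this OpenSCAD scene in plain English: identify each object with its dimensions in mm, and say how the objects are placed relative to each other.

A is a rectangular picture frame lying in the x–z plane (depth along y). The opening is 594 mm wide (x) by 792 mm tall (z), surrounded by a border 32 mm wide on all four sides. The frame is 22 mm deep and is made of two full-height vertical stiles with two horizontal rails fitted between them.

B is the wall frame of a small rectangular building: four walls, each 2720 mm tall and 107 mm thick, enclosing a footprint 5320 mm (x) by 4890 mm (y) outside-to-outside, with no floor or roof. The front and back walls (the −y and +y sides) span the full width; the two side walls fit between them.

The house frame is against the picture frame's +x side, with their −y faces flush.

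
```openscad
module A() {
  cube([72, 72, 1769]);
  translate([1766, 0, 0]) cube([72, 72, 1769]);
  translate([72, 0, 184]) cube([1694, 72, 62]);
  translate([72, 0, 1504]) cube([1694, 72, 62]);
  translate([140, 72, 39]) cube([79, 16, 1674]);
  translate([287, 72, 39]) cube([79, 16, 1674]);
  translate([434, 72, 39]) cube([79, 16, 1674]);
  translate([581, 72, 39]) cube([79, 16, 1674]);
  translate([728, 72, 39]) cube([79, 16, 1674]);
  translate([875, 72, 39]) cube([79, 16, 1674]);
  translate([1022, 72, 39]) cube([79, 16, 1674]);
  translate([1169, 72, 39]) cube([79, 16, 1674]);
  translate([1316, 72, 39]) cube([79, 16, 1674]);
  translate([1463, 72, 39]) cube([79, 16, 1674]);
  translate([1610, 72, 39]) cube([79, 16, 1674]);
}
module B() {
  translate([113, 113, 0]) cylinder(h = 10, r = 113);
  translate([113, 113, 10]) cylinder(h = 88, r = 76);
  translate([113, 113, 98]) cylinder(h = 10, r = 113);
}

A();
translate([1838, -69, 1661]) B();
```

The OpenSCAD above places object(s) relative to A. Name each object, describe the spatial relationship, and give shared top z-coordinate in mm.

Both tops at z = 1769 mm.

A is a fence section. B is a spool. The spool is beside the fence section with their tops flush at z = 1769. The shared top z-coordinate is 1769 mm.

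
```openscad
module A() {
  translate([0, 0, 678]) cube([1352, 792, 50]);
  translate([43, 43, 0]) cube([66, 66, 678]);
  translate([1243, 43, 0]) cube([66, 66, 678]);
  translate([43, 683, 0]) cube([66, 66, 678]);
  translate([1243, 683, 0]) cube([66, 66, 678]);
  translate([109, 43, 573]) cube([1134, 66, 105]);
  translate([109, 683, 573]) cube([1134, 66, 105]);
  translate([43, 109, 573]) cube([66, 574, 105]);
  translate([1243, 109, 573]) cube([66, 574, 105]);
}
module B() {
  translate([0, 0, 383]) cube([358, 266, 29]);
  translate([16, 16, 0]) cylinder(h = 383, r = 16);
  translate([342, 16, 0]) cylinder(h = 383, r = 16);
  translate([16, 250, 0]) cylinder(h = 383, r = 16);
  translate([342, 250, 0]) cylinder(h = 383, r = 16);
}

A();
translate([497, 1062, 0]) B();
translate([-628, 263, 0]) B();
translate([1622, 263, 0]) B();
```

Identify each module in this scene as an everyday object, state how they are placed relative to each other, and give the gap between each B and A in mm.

A is a table. B is a stool. Three stools sit around the table at the +y, −x, +x sides. The gap between each stool and the table is 270 mm.

Each stool's nearest face is 270 mm from the table's bounding box.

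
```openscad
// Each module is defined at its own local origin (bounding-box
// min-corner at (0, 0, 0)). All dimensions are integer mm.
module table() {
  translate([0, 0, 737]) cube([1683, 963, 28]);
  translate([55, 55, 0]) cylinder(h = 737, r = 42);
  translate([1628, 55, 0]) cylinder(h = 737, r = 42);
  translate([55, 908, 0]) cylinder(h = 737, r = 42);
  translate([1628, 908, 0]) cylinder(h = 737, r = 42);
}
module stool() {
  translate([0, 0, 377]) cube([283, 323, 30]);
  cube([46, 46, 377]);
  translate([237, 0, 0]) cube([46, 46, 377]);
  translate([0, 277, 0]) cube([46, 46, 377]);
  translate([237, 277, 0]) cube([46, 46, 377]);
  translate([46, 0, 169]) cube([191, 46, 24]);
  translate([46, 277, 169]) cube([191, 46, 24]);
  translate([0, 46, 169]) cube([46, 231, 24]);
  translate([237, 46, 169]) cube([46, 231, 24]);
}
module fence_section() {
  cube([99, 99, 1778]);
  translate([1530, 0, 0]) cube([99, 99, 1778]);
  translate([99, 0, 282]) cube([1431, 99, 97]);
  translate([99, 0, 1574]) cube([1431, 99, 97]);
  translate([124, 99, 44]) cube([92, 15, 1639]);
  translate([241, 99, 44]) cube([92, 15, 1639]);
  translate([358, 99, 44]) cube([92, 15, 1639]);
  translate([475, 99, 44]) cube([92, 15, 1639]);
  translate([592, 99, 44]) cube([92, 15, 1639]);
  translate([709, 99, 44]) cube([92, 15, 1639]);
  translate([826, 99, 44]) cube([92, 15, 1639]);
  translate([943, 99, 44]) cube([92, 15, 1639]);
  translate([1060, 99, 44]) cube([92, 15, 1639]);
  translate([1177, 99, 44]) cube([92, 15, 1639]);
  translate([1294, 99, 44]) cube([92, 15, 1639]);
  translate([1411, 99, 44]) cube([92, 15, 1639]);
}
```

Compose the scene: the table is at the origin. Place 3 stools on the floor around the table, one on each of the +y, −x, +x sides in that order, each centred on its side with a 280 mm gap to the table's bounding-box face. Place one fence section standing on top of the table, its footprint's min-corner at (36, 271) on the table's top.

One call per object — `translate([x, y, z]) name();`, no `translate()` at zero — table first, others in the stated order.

table();
translate([700, 1243, 0]) stool();
translate([-563, 320, 0]) stool();
translate([1963, 320, 0]) stool();
translate([36, 271, 765]) fence_section();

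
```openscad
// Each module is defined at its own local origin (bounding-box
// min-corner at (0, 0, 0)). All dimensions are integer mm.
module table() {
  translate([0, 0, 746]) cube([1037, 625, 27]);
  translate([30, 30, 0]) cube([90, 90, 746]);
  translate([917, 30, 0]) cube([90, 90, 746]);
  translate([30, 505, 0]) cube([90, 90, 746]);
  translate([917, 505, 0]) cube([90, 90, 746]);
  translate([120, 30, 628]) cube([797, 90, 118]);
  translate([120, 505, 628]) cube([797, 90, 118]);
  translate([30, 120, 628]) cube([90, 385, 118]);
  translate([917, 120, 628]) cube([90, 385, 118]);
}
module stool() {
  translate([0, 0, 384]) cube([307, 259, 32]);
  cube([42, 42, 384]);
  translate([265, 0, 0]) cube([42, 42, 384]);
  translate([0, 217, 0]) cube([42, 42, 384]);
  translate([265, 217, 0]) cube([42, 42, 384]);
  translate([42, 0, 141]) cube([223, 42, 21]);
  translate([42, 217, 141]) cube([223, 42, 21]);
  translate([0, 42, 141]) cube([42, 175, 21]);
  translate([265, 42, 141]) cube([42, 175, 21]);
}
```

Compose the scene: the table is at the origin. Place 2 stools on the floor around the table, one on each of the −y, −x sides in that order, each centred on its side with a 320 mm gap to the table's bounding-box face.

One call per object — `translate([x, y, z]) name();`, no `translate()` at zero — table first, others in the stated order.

table();
translate([365, -579, 0]) stool();
translate([-627, 183, 0]) stool();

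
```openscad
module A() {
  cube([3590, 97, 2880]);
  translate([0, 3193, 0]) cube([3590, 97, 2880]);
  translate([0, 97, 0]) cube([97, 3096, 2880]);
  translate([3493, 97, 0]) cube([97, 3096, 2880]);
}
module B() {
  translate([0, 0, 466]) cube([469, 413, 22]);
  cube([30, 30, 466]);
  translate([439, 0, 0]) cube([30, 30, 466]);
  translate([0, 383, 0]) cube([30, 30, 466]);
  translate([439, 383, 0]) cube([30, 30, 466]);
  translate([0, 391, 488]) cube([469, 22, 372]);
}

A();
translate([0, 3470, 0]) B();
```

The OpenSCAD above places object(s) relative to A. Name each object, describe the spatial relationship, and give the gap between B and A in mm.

The chair's nearest face is 180 mm from the house frame's +y face.

A is a house frame. B is a chair. The chair is on the floor beside the house frame on its +y side. The gap between the chair and the house frame is 180 mm.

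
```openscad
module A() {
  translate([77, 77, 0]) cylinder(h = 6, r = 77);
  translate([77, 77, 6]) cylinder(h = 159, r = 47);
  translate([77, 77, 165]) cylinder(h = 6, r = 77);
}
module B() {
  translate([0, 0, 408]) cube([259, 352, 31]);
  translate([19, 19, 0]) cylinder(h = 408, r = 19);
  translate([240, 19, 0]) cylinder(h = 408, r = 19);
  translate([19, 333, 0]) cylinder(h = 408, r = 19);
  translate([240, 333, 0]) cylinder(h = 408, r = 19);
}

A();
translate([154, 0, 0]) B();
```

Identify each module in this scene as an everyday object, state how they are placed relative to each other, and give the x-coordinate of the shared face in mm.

The spool's +x face and the stool's −x face are both at x = 154 mm.

A is a spool. B is a stool. The stool is against the spool's +x side, with their −y faces flush. The x-coordinate of the shared face is 154 mm.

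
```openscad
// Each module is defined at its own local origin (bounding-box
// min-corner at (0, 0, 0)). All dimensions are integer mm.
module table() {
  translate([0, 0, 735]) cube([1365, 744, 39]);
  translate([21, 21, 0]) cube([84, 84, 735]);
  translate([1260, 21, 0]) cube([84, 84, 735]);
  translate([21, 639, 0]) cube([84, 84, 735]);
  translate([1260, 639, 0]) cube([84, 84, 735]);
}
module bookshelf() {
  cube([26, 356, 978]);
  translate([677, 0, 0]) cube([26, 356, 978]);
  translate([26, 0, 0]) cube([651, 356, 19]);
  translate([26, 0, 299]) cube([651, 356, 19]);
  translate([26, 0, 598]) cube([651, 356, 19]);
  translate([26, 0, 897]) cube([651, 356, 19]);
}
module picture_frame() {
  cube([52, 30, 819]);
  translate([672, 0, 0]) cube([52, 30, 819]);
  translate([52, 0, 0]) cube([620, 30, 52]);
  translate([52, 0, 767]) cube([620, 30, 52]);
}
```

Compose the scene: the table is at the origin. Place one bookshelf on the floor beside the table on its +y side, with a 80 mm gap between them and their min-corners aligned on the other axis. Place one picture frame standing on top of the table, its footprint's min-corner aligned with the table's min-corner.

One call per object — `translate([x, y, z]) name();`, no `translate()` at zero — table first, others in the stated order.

table();
translate([0, 824, 0]) bookshelf();
translate([0, 0, 774]) picture_frame();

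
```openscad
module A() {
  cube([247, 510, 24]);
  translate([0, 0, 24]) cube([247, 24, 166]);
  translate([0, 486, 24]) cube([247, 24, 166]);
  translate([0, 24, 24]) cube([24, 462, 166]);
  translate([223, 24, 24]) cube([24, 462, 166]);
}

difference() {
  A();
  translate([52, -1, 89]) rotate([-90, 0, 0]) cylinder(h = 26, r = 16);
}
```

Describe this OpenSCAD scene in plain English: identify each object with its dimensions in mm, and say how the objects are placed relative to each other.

A is an open-topped rectangular box: outside dimensions 247×510×190 mm, with a uniform wall and base thickness of 24 mm. The base is a full 247×510 slab on the floor; four walls sit on top of the base. The front and back walls (the −y and +y sides) span the full width; the two side walls fit between them.

The open box has a circular hole of radius 16 mm through its front wall, centred at (x = 52, z = 89).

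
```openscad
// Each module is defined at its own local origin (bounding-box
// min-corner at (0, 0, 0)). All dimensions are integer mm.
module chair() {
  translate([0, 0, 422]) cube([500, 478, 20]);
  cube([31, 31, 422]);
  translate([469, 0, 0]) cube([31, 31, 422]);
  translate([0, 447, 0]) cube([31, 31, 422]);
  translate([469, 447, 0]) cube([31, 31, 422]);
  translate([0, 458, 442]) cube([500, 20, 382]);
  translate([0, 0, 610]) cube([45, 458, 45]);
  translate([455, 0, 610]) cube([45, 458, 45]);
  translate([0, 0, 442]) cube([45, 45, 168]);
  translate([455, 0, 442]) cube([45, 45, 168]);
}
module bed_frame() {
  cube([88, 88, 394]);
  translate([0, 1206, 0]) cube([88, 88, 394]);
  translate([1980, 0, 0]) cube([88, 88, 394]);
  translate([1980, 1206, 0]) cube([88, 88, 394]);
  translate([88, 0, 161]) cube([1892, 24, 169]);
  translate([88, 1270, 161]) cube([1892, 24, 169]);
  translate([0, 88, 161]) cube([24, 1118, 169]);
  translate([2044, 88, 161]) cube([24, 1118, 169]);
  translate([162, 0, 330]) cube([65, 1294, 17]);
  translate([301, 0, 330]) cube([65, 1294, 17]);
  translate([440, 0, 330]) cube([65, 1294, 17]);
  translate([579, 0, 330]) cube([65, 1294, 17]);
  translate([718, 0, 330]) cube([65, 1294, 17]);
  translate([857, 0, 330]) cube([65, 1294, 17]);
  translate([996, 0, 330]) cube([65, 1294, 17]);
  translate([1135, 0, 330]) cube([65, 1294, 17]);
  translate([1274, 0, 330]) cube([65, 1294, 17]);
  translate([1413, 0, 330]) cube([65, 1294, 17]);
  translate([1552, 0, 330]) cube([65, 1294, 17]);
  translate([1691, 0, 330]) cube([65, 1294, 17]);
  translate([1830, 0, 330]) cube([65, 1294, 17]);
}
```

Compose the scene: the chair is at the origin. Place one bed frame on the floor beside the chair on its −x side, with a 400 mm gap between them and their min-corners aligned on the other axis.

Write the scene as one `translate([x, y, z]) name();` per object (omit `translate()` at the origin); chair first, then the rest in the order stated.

chair();
translate([-2468, 0, 0]) bed_frame();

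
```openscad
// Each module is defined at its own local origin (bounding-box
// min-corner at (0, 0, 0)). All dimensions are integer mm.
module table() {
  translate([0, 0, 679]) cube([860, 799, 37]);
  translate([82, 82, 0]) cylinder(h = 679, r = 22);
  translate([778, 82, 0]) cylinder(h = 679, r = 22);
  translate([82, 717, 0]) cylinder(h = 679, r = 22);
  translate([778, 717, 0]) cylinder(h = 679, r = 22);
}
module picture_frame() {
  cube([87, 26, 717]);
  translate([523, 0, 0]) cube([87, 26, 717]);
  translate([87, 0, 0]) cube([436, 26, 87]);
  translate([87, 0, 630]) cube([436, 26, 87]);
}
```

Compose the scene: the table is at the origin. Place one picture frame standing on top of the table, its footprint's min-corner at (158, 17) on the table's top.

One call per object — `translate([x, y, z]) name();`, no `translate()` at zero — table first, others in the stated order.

table();
translate([158, 17, 716]) picture_frame();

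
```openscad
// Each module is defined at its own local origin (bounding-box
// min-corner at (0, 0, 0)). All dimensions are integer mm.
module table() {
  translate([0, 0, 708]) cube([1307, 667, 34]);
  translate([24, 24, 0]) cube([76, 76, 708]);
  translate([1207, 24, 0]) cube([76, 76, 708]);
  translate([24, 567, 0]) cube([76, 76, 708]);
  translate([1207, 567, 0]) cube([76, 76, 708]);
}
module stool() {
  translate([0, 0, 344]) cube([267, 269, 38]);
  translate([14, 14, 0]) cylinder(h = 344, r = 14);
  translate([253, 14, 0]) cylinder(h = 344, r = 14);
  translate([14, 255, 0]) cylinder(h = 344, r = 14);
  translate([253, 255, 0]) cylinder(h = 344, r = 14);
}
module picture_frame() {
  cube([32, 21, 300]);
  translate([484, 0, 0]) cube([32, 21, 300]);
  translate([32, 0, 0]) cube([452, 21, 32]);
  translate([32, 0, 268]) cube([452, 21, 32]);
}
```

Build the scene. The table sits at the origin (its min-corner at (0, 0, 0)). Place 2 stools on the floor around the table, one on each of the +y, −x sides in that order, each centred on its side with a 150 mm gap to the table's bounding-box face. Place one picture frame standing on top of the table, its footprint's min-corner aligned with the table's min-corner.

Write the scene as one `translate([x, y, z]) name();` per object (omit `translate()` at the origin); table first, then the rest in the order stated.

table();
translate([520, 817, 0]) stool();
translate([-417, 199, 0]) stool();
translate([0, 0, 742]) picture_frame();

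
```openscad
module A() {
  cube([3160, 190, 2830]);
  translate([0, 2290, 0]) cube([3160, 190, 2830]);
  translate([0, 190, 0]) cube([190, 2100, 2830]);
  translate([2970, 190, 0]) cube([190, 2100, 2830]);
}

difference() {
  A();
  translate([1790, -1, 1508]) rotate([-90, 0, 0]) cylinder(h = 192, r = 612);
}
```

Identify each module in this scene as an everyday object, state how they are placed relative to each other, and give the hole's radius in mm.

A is a house frame. The house frame has a circular hole through its front wall. The hole's radius is 612 mm.

The subtracted cylinder has r = 612 mm.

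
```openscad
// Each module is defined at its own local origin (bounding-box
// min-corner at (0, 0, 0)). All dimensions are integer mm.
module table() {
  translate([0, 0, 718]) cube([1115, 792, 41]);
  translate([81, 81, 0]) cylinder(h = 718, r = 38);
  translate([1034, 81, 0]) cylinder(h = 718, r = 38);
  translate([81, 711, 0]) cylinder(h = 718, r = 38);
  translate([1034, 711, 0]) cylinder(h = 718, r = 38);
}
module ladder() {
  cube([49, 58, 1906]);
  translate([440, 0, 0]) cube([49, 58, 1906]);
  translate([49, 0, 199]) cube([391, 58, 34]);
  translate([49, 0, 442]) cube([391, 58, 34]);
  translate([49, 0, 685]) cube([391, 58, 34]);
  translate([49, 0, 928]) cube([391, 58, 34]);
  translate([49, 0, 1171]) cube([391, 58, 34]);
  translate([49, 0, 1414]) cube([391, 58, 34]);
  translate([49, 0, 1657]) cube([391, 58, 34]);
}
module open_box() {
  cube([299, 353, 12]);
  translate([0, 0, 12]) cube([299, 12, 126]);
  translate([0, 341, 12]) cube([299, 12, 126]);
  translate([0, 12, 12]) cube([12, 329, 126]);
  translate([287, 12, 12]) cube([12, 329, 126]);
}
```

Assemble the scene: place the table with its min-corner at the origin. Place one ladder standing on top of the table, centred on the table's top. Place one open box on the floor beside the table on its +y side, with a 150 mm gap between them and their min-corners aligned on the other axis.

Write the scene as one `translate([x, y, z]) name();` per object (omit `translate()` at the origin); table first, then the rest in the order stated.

table();
translate([313, 367, 759]) ladder();
translate([0, 942, 0]) open_box();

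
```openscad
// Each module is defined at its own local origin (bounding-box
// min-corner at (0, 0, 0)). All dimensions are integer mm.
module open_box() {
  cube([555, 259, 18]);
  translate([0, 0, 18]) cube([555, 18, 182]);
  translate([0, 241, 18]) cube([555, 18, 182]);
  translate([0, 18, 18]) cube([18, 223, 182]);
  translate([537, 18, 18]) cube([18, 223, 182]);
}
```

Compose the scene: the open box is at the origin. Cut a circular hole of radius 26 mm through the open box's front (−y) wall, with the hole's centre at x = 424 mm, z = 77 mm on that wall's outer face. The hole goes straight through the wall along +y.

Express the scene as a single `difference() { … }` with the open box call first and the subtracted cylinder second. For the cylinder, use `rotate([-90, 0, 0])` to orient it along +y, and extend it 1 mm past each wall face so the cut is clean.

difference() {
  open_box();
  translate([424, -1, 77]) rotate([-90, 0, 0]) cylinder(h = 20, r = 26);
}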